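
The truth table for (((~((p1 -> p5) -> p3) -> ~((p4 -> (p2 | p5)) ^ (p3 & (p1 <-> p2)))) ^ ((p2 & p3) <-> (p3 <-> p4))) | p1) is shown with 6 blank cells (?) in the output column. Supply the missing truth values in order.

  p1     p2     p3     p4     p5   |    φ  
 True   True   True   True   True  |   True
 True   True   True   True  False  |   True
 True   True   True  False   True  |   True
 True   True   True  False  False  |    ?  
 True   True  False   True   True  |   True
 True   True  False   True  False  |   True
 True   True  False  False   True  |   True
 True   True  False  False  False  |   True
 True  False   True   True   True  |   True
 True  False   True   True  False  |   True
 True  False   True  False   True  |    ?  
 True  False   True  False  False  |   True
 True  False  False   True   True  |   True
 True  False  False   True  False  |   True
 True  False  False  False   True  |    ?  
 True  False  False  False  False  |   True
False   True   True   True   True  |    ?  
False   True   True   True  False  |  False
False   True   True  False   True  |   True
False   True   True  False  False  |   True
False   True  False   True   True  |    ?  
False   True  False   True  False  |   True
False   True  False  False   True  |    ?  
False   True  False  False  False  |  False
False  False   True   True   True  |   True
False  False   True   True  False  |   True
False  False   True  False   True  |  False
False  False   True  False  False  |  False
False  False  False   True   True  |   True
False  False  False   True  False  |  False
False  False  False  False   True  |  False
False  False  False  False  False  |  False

Row p1=True, p2=True, p3=True, p4=False, p5=False: ((~((p1 -> p5) -> p3) -> ~((p4 -> (p2 | p5)) ^ (p3 & (p1 <-> p2)))) ^ ((p2 & p3) <-> (p3 <-> p4))) = True, so the formula = True.
Row p1=True, p2=False, p3=True, p4=False, p5=True: ((~((p1 -> p5) -> p3) -> ~((p4 -> (p2 | p5)) ^ (p3 & (p1 <-> p2)))) ^ ((p2 & p3) <-> (p3 <-> p4))) = False, so the formula = True.
Row p1=True, p2=False, p3=False, p4=False, p5=True: ((~((p1 -> p5) -> p3) -> ~((p4 -> (p2 | p5)) ^ (p3 & (p1 <-> p2)))) ^ ((p2 & p3) <-> (p3 <-> p4))) = False, so the formula = True.
Row p1=False, p2=True, p3=True, p4=True, p5=True: ((~((p1 -> p5) -> p3) -> ~((p4 -> (p2 | p5)) ^ (p3 & (p1 <-> p2)))) ^ ((p2 & p3) <-> (p3 <-> p4))) = False, so the formula = False.
Row p1=False, p2=True, p3=False, p4=True, p5=True: ((~((p1 -> p5) -> p3) -> ~((p4 -> (p2 | p5)) ^ (p3 & (p1 <-> p2)))) ^ ((p2 & p3) <-> (p3 <-> p4))) = True, so the formula = True.
Row p1=False, p2=True, p3=False, p4=False, p5=True: ((~((p1 -> p5) -> p3) -> ~((p4 -> (p2 | p5)) ^ (p3 & (p1 <-> p2)))) ^ ((p2 & p3) <-> (p3 <-> p4))) = False, so the formula = False.

True, True, True, False, True, False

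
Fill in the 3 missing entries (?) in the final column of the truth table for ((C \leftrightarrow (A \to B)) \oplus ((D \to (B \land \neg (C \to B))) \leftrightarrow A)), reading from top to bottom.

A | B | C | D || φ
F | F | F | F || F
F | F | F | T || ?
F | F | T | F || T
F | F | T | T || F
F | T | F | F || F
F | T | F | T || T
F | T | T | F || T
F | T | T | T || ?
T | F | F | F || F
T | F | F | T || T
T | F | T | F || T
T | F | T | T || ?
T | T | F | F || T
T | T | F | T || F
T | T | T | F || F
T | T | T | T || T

T, F, F

Row A=F, B=F, C=F, D=T: (C \leftrightarrow (A \to B)) = F, ((D \to (B \land \neg (C \to B))) \leftrightarrow A) = T, so the formula = T.
Row A=F, B=T, C=T, D=T: (C \leftrightarrow (A \to B)) = T, ((D \to (B \land \neg (C \to B))) \leftrightarrow A) = T, so the formula = F.
Row A=T, B=F, C=T, D=T: (C \leftrightarrow (A \to B)) = F, ((D \to (B \land \neg (C \to B))) \leftrightarrow A) = F, so the formula = F.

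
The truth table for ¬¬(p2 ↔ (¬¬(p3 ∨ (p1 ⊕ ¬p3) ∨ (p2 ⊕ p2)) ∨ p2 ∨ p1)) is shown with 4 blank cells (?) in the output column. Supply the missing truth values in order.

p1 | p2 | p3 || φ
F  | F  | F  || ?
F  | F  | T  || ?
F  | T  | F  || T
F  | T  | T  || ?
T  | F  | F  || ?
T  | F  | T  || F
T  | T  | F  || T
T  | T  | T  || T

Row p1=F, p2=F, p3=F: (p2 ↔ (¬¬(p3 ∨ (p1 ⊕ ¬p3) ∨ (p2 ⊕ p2)) ∨ p2 ∨ p1)) = F, ¬(p2 ↔ (¬¬(p3 ∨ (p1 ⊕ ¬p3) ∨ (p2 ⊕ p2)) ∨ p2 ∨ p1)) = T, so the formula = F.
Row p1=F, p2=F, p3=T: (p2 ↔ (¬¬(p3 ∨ (p1 ⊕ ¬p3) ∨ (p2 ⊕ p2)) ∨ p2 ∨ p1)) = F, ¬(p2 ↔ (¬¬(p3 ∨ (p1 ⊕ ¬p3) ∨ (p2 ⊕ p2)) ∨ p2 ∨ p1)) = T, so the formula = F.
Row p1=F, p2=T, p3=T: (p2 ↔ (¬¬(p3 ∨ (p1 ⊕ ¬p3) ∨ (p2 ⊕ p2)) ∨ p2 ∨ p1)) = T, ¬(p2 ↔ (¬¬(p3 ∨ (p1 ⊕ ¬p3) ∨ (p2 ⊕ p2)) ∨ p2 ∨ p1)) = F, so the formula = T.
Row p1=T, p2=F, p3=F: (p2 ↔ (¬¬(p3 ∨ (p1 ⊕ ¬p3) ∨ (p2 ⊕ p2)) ∨ p2 ∨ p1)) = F, ¬(p2 ↔ (¬¬(p3 ∨ (p1 ⊕ ¬p3) ∨ (p2 ⊕ p2)) ∨ p2 ∨ p1)) = T, so the formula = F.

F, F, T, F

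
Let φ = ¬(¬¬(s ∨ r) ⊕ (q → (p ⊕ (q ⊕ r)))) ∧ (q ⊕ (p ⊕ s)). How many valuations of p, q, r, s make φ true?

  p   |   q   |   r   |   s   || (s ∨ r) | ¬(s ∨ r) | ¬¬(s ∨ r) | (q ⊕ r) | (p ⊕ (q ⊕ r)) | (q → (p ⊕ (q ⊕ r))) | (p ⊕ s) | (q ⊕ (p ⊕ s)) |   φ  
False | False | False | False ||  False  |   True   |   False   |  False  |     False     |         True        |  False  |     False     | False
False | False | False |  True ||   True  |  False   |    True   |  False  |     False     |         True        |   True  |      True     |  True
False | False |  True | False ||   True  |  False   |    True   |   True  |      True     |         True        |  False  |     False     | False
False | False |  True |  True ||   True  |  False   |    True   |   True  |      True     |         True        |   True  |      True     |  True
False |  True | False | False ||  False  |   True   |   False   |   True  |      True     |         True        |  False  |      True     | False
False |  True | False |  True ||   True  |  False   |    True   |   True  |      True     |         True        |   True  |     False     | False
False |  True |  True | False ||   True  |  False   |    True   |  False  |     False     |        False        |  False  |      True     | False
False |  True |  True |  True ||   True  |  False   |    True   |  False  |     False     |        False        |   True  |     False     | False
 True | False | False | False ||  False  |   True   |   False   |  False  |      True     |         True        |   True  |      True     | False
 True | False | False |  True ||   True  |  False   |    True   |  False  |      True     |         True        |  False  |     False     | False
 True | False |  True | False ||   True  |  False   |    True   |   True  |     False     |         True        |   True  |      True     |  True
 True | False |  True |  True ||   True  |  False   |    True   |   True  |     False     |         True        |  False  |     False     | False
 True |  True | False | False ||  False  |   True   |   False   |   True  |     False     |        False        |   True  |     False     | False
 True |  True | False |  True ||   True  |  False   |    True   |   True  |     False     |        False        |  False  |      True     | False
 True |  True |  True | False ||   True  |  False   |    True   |  False  |      True     |         True        |   True  |     False     | False
 True |  True |  True |  True ||   True  |  False   |    True   |  False  |      True     |         True        |  False  |      True     |  True
The formula is true on 4 of the 16 rows.

4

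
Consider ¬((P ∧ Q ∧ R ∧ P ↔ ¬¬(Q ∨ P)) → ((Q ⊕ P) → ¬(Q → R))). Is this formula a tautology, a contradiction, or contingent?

contradiction

P  Q  R  |  (P ∧ Q ∧ R ∧ P)  (Q ∨ P)  ¬(Q ∨ P)  ¬¬(Q ∨ P)  (Q ⊕ P)  (Q → R)  ¬(Q → R)  ((Q ⊕ P) → ¬(Q → R))  φ
T  T  T  |         T            T        F          T         F        T        F               T            F
T  T  F  |         F            T        F          T         F        F        T               T            F
T  F  T  |         F            T        F          T         T        T        F               F            F
T  F  F  |         F            T        F          T         T        T        F               F            F
F  T  T  |         F            T        F          T         T        T        F               F            F
F  T  F  |         F            T        F          T         T        F        T               T            F
F  F  T  |         F            F        T          F         F        T        F               T            F
F  F  F  |         F            F        T          F         F        T        F               T            F
Every row is F, so the formula is a contradiction.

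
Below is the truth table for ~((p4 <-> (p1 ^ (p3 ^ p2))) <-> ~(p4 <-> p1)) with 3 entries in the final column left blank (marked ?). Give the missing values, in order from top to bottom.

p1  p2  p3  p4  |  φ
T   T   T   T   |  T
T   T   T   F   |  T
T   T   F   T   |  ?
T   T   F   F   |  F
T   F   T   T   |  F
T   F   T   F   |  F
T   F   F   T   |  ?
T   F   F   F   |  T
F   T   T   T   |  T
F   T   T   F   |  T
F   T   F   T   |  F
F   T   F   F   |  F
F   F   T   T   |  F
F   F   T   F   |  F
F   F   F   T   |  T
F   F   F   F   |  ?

Row p1=T, p2=T, p3=F, p4=T: (p4 <-> (p1 ^ (p3 ^ p2))) = F, ~(p4 <-> p1) = F, ((p4 <-> (p1 ^ (p3 ^ p2))) <-> ~(p4 <-> p1)) = T, so the formula = F.
Row p1=T, p2=F, p3=F, p4=T: (p4 <-> (p1 ^ (p3 ^ p2))) = T, ~(p4 <-> p1) = F, ((p4 <-> (p1 ^ (p3 ^ p2))) <-> ~(p4 <-> p1)) = F, so the formula = T.
Row p1=F, p2=F, p3=F, p4=F: (p4 <-> (p1 ^ (p3 ^ p2))) = T, ~(p4 <-> p1) = F, ((p4 <-> (p1 ^ (p3 ^ p2))) <-> ~(p4 <-> p1)) = F, so the formula = T.

F, T, T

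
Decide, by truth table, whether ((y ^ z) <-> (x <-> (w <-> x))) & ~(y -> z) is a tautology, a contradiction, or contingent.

contingent

x | y | z | w | φ
- | - | - | - | -
T | T | T | T | F
T | T | T | F | F
T | T | F | T | T
T | T | F | F | F
T | F | T | T | F
T | F | T | F | F
T | F | F | T | F
T | F | F | F | F
F | T | T | T | F
F | T | T | F | F
F | T | F | T | T
F | T | F | F | F
F | F | T | T | F
F | F | T | F | F
F | F | F | T | F
F | F | F | F | F
2 of 16 rows are T, so the formula is contingent.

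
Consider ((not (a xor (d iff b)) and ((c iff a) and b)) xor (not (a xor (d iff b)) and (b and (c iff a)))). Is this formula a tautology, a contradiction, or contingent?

contradiction

a | b | c | d | φ
- | - | - | - | -
T | T | T | T | F
T | T | T | F | F
T | T | F | T | F
T | T | F | F | F
T | F | T | T | F
T | F | T | F | F
T | F | F | T | F
T | F | F | F | F
F | T | T | T | F
F | T | T | F | F
F | T | F | T | F
F | T | F | F | F
F | F | T | T | F
F | F | T | F | F
F | F | F | T | F
F | F | F | F | F
Every row is F, so the formula is a contradiction.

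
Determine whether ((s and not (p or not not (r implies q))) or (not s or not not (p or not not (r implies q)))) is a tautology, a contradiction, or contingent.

p | q | r | s || φ
T | T | T | T || T
T | T | T | F || T
T | T | F | T || T
T | T | F | F || T
T | F | T | T || T
T | F | T | F || T
T | F | F | T || T
T | F | F | F || T
F | T | T | T || T
F | T | T | F || T
F | T | F | T || T
F | T | F | F || T
F | F | T | T || T
F | F | T | F || T
F | F | F | T || T
F | F | F | F || T
Every row is T, so the formula is a tautology.

tautology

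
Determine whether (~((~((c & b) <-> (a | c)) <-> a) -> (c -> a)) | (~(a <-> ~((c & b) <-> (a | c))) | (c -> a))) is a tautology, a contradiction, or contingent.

tautology

a  b  c     (c & b)  (a | c)  ((c & b) <-> (a | c))  ~((c & b) <-> (a | c))  (c -> a)  φ
F  F  F        F        F               T                      F                T      T
F  F  T        F        T               F                      T                F      T
F  T  F        F        F               T                      F                T      T
F  T  T        T        T               T                      F                F      T
T  F  F        F        T               F                      T                T      T
T  F  T        F        T               F                      T                T      T
T  T  F        F        T               F                      T                T      T
T  T  T        T        T               T                      F                T      T
Every row is T, so the formula is a tautology.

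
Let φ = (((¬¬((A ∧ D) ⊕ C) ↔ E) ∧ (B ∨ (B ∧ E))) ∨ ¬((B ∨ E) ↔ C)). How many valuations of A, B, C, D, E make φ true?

20

A | B | C | D | E || φ
0 | 0 | 0 | 0 | 0 || 0
0 | 0 | 0 | 0 | 1 || 1
0 | 0 | 0 | 1 | 0 || 0
0 | 0 | 0 | 1 | 1 || 1
0 | 0 | 1 | 0 | 0 || 1
0 | 0 | 1 | 0 | 1 || 0
0 | 0 | 1 | 1 | 0 || 1
0 | 0 | 1 | 1 | 1 || 0
0 | 1 | 0 | 0 | 0 || 1
0 | 1 | 0 | 0 | 1 || 1
0 | 1 | 0 | 1 | 0 || 1
0 | 1 | 0 | 1 | 1 || 1
0 | 1 | 1 | 0 | 0 || 0
0 | 1 | 1 | 0 | 1 || 1
0 | 1 | 1 | 1 | 0 || 0
0 | 1 | 1 | 1 | 1 || 1
1 | 0 | 0 | 0 | 0 || 0
1 | 0 | 0 | 0 | 1 || 1
1 | 0 | 0 | 1 | 0 || 0
1 | 0 | 0 | 1 | 1 || 1
1 | 0 | 1 | 0 | 0 || 1
1 | 0 | 1 | 0 | 1 || 0
1 | 0 | 1 | 1 | 0 || 1
1 | 0 | 1 | 1 | 1 || 0
1 | 1 | 0 | 0 | 0 || 1
1 | 1 | 0 | 0 | 1 || 1
1 | 1 | 0 | 1 | 0 || 1
1 | 1 | 0 | 1 | 1 || 1
1 | 1 | 1 | 0 | 0 || 0
1 | 1 | 1 | 0 | 1 || 1
1 | 1 | 1 | 1 | 0 || 1
1 | 1 | 1 | 1 | 1 || 0
The formula is true on 20 of the 32 rows.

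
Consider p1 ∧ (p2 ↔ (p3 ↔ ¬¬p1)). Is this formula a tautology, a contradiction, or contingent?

p1 | p2 | p3 || (p1 ∧ (p2 ↔ (p3 ↔ ¬¬p1)))
1  | 1  | 1  ||             1            
1  | 1  | 0  ||             0            
1  | 0  | 1  ||             0            
1  | 0  | 0  ||             1            
0  | 1  | 1  ||             0            
0  | 1  | 0  ||             0            
0  | 0  | 1  ||             0            
0  | 0  | 0  ||             0            
2 of 8 rows are 1, so the formula is contingent.

contingent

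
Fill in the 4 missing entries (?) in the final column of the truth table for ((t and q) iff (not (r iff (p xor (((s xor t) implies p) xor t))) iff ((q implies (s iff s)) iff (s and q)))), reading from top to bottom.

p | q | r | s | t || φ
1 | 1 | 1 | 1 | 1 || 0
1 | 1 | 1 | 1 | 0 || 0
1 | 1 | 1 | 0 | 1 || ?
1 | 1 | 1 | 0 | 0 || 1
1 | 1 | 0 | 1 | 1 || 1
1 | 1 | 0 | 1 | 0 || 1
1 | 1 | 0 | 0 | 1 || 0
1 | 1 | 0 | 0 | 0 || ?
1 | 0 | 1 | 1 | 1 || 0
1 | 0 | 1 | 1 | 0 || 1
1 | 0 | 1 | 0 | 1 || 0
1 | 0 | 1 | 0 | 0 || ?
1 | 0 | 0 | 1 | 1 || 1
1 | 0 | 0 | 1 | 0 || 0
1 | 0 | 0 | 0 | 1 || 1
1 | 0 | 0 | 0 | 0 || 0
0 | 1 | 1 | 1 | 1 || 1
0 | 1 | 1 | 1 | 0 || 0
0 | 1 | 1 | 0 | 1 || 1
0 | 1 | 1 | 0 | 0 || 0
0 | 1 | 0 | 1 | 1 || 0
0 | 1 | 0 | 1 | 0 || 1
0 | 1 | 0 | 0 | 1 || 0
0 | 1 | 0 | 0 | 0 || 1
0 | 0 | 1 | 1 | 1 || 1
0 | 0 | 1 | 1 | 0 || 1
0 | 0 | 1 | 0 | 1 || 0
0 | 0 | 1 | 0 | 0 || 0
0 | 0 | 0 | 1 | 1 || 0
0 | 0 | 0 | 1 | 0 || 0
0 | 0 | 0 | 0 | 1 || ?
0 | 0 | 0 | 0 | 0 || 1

Row p=1, q=1, r=1, s=0, t=1: (t and q) = 1, (not (r iff (p xor (((s xor t) implies p) xor t))) iff ((q implies (s iff s)) iff (s and q))) = 1, so the formula = 1.
Row p=1, q=1, r=0, s=0, t=0: (t and q) = 0, (not (r iff (p xor (((s xor t) implies p) xor t))) iff ((q implies (s iff s)) iff (s and q))) = 1, so the formula = 0.
Row p=1, q=0, r=1, s=0, t=0: (t and q) = 0, (not (r iff (p xor (((s xor t) implies p) xor t))) iff ((q implies (s iff s)) iff (s and q))) = 0, so the formula = 1.
Row p=0, q=0, r=0, s=0, t=1: (t and q) = 0, (not (r iff (p xor (((s xor t) implies p) xor t))) iff ((q implies (s iff s)) iff (s and q))) = 0, so the formula = 1.

1, 0, 1, 1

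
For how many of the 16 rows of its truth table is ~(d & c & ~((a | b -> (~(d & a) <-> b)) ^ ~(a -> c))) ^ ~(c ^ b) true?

a | b | c | d || φ
T | T | T | T || T
T | T | T | F || F
T | T | F | T || T
T | T | F | F || T
T | F | T | T || T
T | F | T | F || T
T | F | F | T || F
T | F | F | F || F
F | T | T | T || F
F | T | T | F || F
F | T | F | T || T
F | T | F | F || T
F | F | T | T || T
F | F | T | F || T
F | F | F | T || F
F | F | F | F || F
The formula is true on 9 of the 16 rows.

9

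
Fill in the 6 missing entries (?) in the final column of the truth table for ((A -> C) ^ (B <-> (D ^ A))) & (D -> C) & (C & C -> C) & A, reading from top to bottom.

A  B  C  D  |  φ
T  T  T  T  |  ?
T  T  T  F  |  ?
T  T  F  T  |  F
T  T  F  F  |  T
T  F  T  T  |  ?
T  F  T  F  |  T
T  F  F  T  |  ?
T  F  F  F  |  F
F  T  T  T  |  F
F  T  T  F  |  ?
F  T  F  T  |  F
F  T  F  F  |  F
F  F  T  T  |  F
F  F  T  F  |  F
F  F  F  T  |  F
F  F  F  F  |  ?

Row A=T, B=T, C=T, D=T: ((A -> C) ^ (B <-> (D ^ A))) = T, ((D -> C) & (C & C -> C) & A) = T, so the formula = T.
Row A=T, B=T, C=T, D=F: ((A -> C) ^ (B <-> (D ^ A))) = F, ((D -> C) & (C & C -> C) & A) = T, so the formula = F.
Row A=T, B=F, C=T, D=T: ((A -> C) ^ (B <-> (D ^ A))) = F, ((D -> C) & (C & C -> C) & A) = T, so the formula = F.
Row A=T, B=F, C=F, D=T: ((A -> C) ^ (B <-> (D ^ A))) = T, ((D -> C) & (C & C -> C) & A) = F, so the formula = F.
Row A=F, B=T, C=T, D=F: ((A -> C) ^ (B <-> (D ^ A))) = T, ((D -> C) & (C & C -> C) & A) = F, so the formula = F.
Row A=F, B=F, C=F, D=F: ((A -> C) ^ (B <-> (D ^ A))) = F, ((D -> C) & (C & C -> C) & A) = F, so the formula = F.

T, F, F, F, F, F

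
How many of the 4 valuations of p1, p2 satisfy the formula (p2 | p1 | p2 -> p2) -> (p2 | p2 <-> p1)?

3

p1  p2  |  φ
0   0   |  1
0   1   |  0
1   0   |  1
1   1   |  1
The formula is true on 3 of the 4 rows.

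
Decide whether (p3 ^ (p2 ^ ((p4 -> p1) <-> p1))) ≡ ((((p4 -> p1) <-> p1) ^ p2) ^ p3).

  p1     p2     p3     p4   |    φ      ψ  
 True   True   True   True  |   True   True
 True   True   True  False  |   True   True
 True   True  False   True  |  False  False
 True   True  False  False  |  False  False
 True  False   True   True  |  False  False
 True  False   True  False  |  False  False
 True  False  False   True  |   True   True
 True  False  False  False  |   True   True
False   True   True   True  |   True   True
False   True   True  False  |  False  False
False   True  False   True  |  False  False
False   True  False  False  |   True   True
False  False   True   True  |  False  False
False  False   True  False  |   True   True
False  False  False   True  |   True   True
False  False  False  False  |  False  False
The columns for φ and ψ agree on every row, so they are logically equivalent.

equivalent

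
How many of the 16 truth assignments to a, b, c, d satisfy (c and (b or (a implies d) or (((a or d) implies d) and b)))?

a | b | c | d | (a implies d) | (a or d) | ((a or d) implies d) | (((a or d) implies d) and b) | φ
- | - | - | - | ------------- | -------- | -------------------- | ---------------------------- | -
T | T | T | T |       T       |    T     |          T           |              T               | T
T | T | T | F |       F       |    T     |          F           |              F               | T
T | T | F | T |       T       |    T     |          T           |              T               | F
T | T | F | F |       F       |    T     |          F           |              F               | F
T | F | T | T |       T       |    T     |          T           |              F               | T
T | F | T | F |       F       |    T     |          F           |              F               | F
T | F | F | T |       T       |    T     |          T           |              F               | F
T | F | F | F |       F       |    T     |          F           |              F               | F
F | T | T | T |       T       |    T     |          T           |              T               | T
F | T | T | F |       T       |    F     |          T           |              T               | T
F | T | F | T |       T       |    T     |          T           |              T               | F
F | T | F | F |       T       |    F     |          T           |              T               | F
F | F | T | T |       T       |    T     |          T           |              F               | T
F | F | T | F |       T       |    F     |          T           |              F               | T
F | F | F | T |       T       |    T     |          T           |              F               | F
F | F | F | F |       T       |    F     |          T           |              F               | F
The formula is true on 7 of the 16 rows.

7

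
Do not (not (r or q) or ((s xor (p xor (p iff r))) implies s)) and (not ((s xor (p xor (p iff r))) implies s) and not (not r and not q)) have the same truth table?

p | q | r | s || φ | ψ
1 | 1 | 1 | 1 || 0 | 0
1 | 1 | 1 | 0 || 0 | 0
1 | 1 | 0 | 1 || 0 | 0
1 | 1 | 0 | 0 || 1 | 1
1 | 0 | 1 | 1 || 0 | 0
1 | 0 | 1 | 0 || 0 | 0
1 | 0 | 0 | 1 || 0 | 0
1 | 0 | 0 | 0 || 0 | 0
0 | 1 | 1 | 1 || 0 | 0
0 | 1 | 1 | 0 || 0 | 0
0 | 1 | 0 | 1 || 0 | 0
0 | 1 | 0 | 0 || 1 | 1
0 | 0 | 1 | 1 || 0 | 0
0 | 0 | 1 | 0 || 0 | 0
0 | 0 | 0 | 1 || 0 | 0
0 | 0 | 0 | 0 || 0 | 0
The columns for φ and ψ agree on every row, so they are logically equivalent.

equivalent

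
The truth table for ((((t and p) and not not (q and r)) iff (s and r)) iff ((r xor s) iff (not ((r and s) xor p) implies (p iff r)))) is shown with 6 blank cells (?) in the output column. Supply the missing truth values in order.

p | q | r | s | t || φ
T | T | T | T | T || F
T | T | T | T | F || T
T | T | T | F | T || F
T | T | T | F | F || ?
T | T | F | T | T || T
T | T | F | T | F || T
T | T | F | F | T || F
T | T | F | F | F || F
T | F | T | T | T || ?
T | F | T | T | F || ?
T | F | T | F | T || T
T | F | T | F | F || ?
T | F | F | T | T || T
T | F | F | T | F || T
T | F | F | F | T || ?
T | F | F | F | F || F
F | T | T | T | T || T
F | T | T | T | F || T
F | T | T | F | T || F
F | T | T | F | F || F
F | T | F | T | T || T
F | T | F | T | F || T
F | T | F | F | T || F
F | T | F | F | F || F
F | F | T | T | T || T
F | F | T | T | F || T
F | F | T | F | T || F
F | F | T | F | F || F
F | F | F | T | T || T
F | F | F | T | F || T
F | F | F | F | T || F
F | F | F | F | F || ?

T, T, T, T, F, F

Row p=T, q=T, r=T, s=F, t=F: (((t and p) and not not (q and r)) iff (s and r)) = T, ((r xor s) iff (not ((r and s) xor p) implies (p iff r))) = T, so the formula = T.
Row p=T, q=F, r=T, s=T, t=T: (((t and p) and not not (q and r)) iff (s and r)) = F, ((r xor s) iff (not ((r and s) xor p) implies (p iff r))) = F, so the formula = T.
Row p=T, q=F, r=T, s=T, t=F: (((t and p) and not not (q and r)) iff (s and r)) = F, ((r xor s) iff (not ((r and s) xor p) implies (p iff r))) = F, so the formula = T.
Row p=T, q=F, r=T, s=F, t=F: (((t and p) and not not (q and r)) iff (s and r)) = T, ((r xor s) iff (not ((r and s) xor p) implies (p iff r))) = T, so the formula = T.
Row p=T, q=F, r=F, s=F, t=T: (((t and p) and not not (q and r)) iff (s and r)) = T, ((r xor s) iff (not ((r and s) xor p) implies (p iff r))) = F, so the formula = F.
Row p=F, q=F, r=F, s=F, t=F: (((t and p) and not not (q and r)) iff (s and r)) = T, ((r xor s) iff (not ((r and s) xor p) implies (p iff r))) = F, so the formula = F.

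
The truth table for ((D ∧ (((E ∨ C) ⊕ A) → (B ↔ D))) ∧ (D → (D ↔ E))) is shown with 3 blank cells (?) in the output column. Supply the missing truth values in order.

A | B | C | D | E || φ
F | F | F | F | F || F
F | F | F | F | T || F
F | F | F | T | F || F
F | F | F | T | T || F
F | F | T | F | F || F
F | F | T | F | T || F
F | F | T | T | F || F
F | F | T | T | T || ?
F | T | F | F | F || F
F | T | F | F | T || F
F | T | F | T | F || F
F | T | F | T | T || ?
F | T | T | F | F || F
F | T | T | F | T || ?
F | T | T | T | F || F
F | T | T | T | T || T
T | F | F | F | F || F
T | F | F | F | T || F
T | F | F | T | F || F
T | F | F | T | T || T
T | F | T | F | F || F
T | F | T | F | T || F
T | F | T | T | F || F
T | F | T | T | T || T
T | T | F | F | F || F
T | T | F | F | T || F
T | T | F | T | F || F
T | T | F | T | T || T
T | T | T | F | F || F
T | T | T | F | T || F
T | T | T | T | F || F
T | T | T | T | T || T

F, T, F

Row A=F, B=F, C=T, D=T, E=T: (D ∧ (((E ∨ C) ⊕ A) → (B ↔ D))) = F, (D → (D ↔ E)) = T, so the formula = F.
Row A=F, B=T, C=F, D=T, E=T: (D ∧ (((E ∨ C) ⊕ A) → (B ↔ D))) = T, (D → (D ↔ E)) = T, so the formula = T.
Row A=F, B=T, C=T, D=F, E=T: (D ∧ (((E ∨ C) ⊕ A) → (B ↔ D))) = F, (D → (D ↔ E)) = T, so the formula = F.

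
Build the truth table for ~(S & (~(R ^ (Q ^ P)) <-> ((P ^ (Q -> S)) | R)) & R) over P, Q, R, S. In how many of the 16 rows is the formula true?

14

P  Q  R  S     (Q ^ P)  (R ^ (Q ^ P))  ~(R ^ (Q ^ P))  (Q -> S)  (P ^ (Q -> S))  ((P ^ (Q -> S)) | R)  φ
T  T  T  T        F           T              F            T            F                  T            T
T  T  T  F        F           T              F            F            T                  T            T
T  T  F  T        F           F              T            T            F                  F            T
T  T  F  F        F           F              T            F            T                  T            T
T  F  T  T        T           F              T            T            F                  T            F
T  F  T  F        T           F              T            T            F                  T            T
T  F  F  T        T           T              F            T            F                  F            T
T  F  F  F        T           T              F            T            F                  F            T
F  T  T  T        T           F              T            T            T                  T            F
F  T  T  F        T           F              T            F            F                  T            T
F  T  F  T        T           T              F            T            T                  T            T
F  T  F  F        T           T              F            F            F                  F            T
F  F  T  T        F           T              F            T            T                  T            T
F  F  T  F        F           T              F            T            T                  T            T
F  F  F  T        F           F              T            T            T                  T            T
F  F  F  F        F           F              T            T            T                  T            T
The formula is true on 14 of the 16 rows.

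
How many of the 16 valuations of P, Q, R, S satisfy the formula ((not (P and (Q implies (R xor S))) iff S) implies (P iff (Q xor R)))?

P  Q  R  S  |  φ
T  T  T  T  |  F
T  T  T  F  |  F
T  T  F  T  |  T
T  T  F  F  |  T
T  F  T  T  |  T
T  F  T  F  |  T
T  F  F  T  |  T
T  F  F  F  |  F
F  T  T  T  |  T
F  T  T  F  |  T
F  T  F  T  |  F
F  T  F  F  |  T
F  F  T  T  |  F
F  F  T  F  |  T
F  F  F  T  |  T
F  F  F  F  |  T
The formula is true on 11 of the 16 rows.

11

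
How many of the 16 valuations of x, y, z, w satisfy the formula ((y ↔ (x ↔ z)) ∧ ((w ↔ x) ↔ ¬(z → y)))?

x | y | z | w | φ
- | - | - | - | -
1 | 1 | 1 | 1 | 0
1 | 1 | 1 | 0 | 1
1 | 1 | 0 | 1 | 0
1 | 1 | 0 | 0 | 0
1 | 0 | 1 | 1 | 0
1 | 0 | 1 | 0 | 0
1 | 0 | 0 | 1 | 0
1 | 0 | 0 | 0 | 1
0 | 1 | 1 | 1 | 0
0 | 1 | 1 | 0 | 0
0 | 1 | 0 | 1 | 1
0 | 1 | 0 | 0 | 0
0 | 0 | 1 | 1 | 0
0 | 0 | 1 | 0 | 1
0 | 0 | 0 | 1 | 0
0 | 0 | 0 | 0 | 0
The formula is true on 4 of the 16 rows.

4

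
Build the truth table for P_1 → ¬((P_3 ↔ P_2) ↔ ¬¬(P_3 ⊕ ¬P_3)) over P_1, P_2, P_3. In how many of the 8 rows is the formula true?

 P_1  |  P_2  |  P_3  ||   φ  
 True |  True |  True || False
 True |  True | False ||  True
 True | False |  True ||  True
 True | False | False || False
False |  True |  True ||  True
False |  True | False ||  True
False | False |  True ||  True
False | False | False ||  True
The formula is true on 6 of the 8 rows.

6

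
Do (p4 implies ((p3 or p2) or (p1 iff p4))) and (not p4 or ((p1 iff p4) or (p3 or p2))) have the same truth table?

equivalent

p1 | p2 | p3 | p4 || φ | ψ
F  | F  | F  | F  || T | T
F  | F  | F  | T  || F | F
F  | F  | T  | F  || T | T
F  | F  | T  | T  || T | T
F  | T  | F  | F  || T | T
F  | T  | F  | T  || T | T
F  | T  | T  | F  || T | T
F  | T  | T  | T  || T | T
T  | F  | F  | F  || T | T
T  | F  | F  | T  || T | T
T  | F  | T  | F  || T | T
T  | F  | T  | T  || T | T
T  | T  | F  | F  || T | T
T  | T  | F  | T  || T | T
T  | T  | T  | F  || T | T
T  | T  | T  | T  || T | T
The columns for φ and ψ agree on every row, so they are logically equivalent.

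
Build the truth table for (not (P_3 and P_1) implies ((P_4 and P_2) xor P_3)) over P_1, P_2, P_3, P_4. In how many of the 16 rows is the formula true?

9

 P_1  |  P_2  |  P_3  |  P_4  | (P_3 and P_1) | not (P_3 and P_1) | (P_4 and P_2) | ((P_4 and P_2) xor P_3) |   φ  
----- | ----- | ----- | ----- | ------------- | ----------------- | ------------- | ----------------------- | -----
 True |  True |  True |  True |      True     |       False       |      True     |          False          |  True
 True |  True |  True | False |      True     |       False       |     False     |           True          |  True
 True |  True | False |  True |     False     |        True       |      True     |           True          |  True
 True |  True | False | False |     False     |        True       |     False     |          False          | False
 True | False |  True |  True |      True     |       False       |     False     |           True          |  True
 True | False |  True | False |      True     |       False       |     False     |           True          |  True
 True | False | False |  True |     False     |        True       |     False     |          False          | False
 True | False | False | False |     False     |        True       |     False     |          False          | False
False |  True |  True |  True |     False     |        True       |      True     |          False          | False
False |  True |  True | False |     False     |        True       |     False     |           True          |  True
False |  True | False |  True |     False     |        True       |      True     |           True          |  True
False |  True | False | False |     False     |        True       |     False     |          False          | False
False | False |  True |  True |     False     |        True       |     False     |           True          |  True
False | False |  True | False |     False     |        True       |     False     |           True          |  True
False | False | False |  True |     False     |        True       |     False     |          False          | False
False | False | False | False |     False     |        True       |     False     |          False          | False
The formula is true on 9 of the 16 rows.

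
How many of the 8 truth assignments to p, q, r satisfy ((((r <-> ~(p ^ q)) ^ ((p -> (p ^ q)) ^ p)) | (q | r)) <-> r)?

4

p  q  r  |  φ
F  F  F  |  F
F  F  T  |  T
F  T  F  |  F
F  T  T  |  T
T  F  F  |  F
T  F  T  |  T
T  T  F  |  F
T  T  T  |  T
The formula is true on 4 of the 8 rows.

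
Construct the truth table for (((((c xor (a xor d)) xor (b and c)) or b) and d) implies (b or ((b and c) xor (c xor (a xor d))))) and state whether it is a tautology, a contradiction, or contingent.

a | b | c | d || (a xor d) | (c xor (a xor d)) | (b and c) | φ
T | T | T | T ||     F     |         T         |     T     | T
T | T | T | F ||     T     |         F         |     T     | T
T | T | F | T ||     F     |         F         |     F     | T
T | T | F | F ||     T     |         T         |     F     | T
T | F | T | T ||     F     |         T         |     F     | T
T | F | T | F ||     T     |         F         |     F     | T
T | F | F | T ||     F     |         F         |     F     | T
T | F | F | F ||     T     |         T         |     F     | T
F | T | T | T ||     T     |         F         |     T     | T
F | T | T | F ||     F     |         T         |     T     | T
F | T | F | T ||     T     |         T         |     F     | T
F | T | F | F ||     F     |         F         |     F     | T
F | F | T | T ||     T     |         F         |     F     | T
F | F | T | F ||     F     |         T         |     F     | T
F | F | F | T ||     T     |         T         |     F     | T
F | F | F | F ||     F     |         F         |     F     | T
Every row is T, so the formula is a tautology.

tautology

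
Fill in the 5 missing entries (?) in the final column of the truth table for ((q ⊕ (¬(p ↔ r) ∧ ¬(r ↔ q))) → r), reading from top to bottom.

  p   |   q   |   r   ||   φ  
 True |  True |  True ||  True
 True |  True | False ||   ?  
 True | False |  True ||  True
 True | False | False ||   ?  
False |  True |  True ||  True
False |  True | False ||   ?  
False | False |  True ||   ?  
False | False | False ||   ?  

True, True, False, True, True

Row p=True, q=True, r=False: (q ⊕ (¬(p ↔ r) ∧ ¬(r ↔ q))) = False, so the formula = True.
Row p=True, q=False, r=False: (q ⊕ (¬(p ↔ r) ∧ ¬(r ↔ q))) = False, so the formula = True.
Row p=False, q=True, r=False: (q ⊕ (¬(p ↔ r) ∧ ¬(r ↔ q))) = True, so the formula = False.
Row p=False, q=False, r=True: (q ⊕ (¬(p ↔ r) ∧ ¬(r ↔ q))) = True, so the formula = True.
Row p=False, q=False, r=False: (q ⊕ (¬(p ↔ r) ∧ ¬(r ↔ q))) = False, so the formula = True.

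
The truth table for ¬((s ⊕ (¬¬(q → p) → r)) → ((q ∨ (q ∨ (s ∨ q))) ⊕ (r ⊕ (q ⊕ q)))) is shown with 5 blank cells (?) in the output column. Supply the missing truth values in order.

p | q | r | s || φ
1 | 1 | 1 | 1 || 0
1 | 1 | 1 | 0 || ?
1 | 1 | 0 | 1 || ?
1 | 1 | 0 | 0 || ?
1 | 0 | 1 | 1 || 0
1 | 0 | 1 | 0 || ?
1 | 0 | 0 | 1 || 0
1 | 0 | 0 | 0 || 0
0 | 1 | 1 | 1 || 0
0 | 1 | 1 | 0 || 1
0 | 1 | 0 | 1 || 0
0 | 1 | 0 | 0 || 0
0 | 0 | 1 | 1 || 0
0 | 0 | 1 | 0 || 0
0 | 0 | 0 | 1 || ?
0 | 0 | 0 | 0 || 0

1, 0, 0, 0, 0

Row p=1, q=1, r=1, s=0: (s ⊕ (¬¬(q → p) → r)) = 1, ((q ∨ (q ∨ (s ∨ q))) ⊕ (r ⊕ (q ⊕ q))) = 0, ((s ⊕ (¬¬(q → p) → r)) → ((q ∨ (q ∨ (s ∨ q))) ⊕ (r ⊕ (q ⊕ q)))) = 0, so the formula = 1.
Row p=1, q=1, r=0, s=1: (s ⊕ (¬¬(q → p) → r)) = 1, ((q ∨ (q ∨ (s ∨ q))) ⊕ (r ⊕ (q ⊕ q))) = 1, ((s ⊕ (¬¬(q → p) → r)) → ((q ∨ (q ∨ (s ∨ q))) ⊕ (r ⊕ (q ⊕ q)))) = 1, so the formula = 0.
Row p=1, q=1, r=0, s=0: (s ⊕ (¬¬(q → p) → r)) = 0, ((q ∨ (q ∨ (s ∨ q))) ⊕ (r ⊕ (q ⊕ q))) = 1, ((s ⊕ (¬¬(q → p) → r)) → ((q ∨ (q ∨ (s ∨ q))) ⊕ (r ⊕ (q ⊕ q)))) = 1, so the formula = 0.
Row p=1, q=0, r=1, s=0: (s ⊕ (¬¬(q → p) → r)) = 1, ((q ∨ (q ∨ (s ∨ q))) ⊕ (r ⊕ (q ⊕ q))) = 1, ((s ⊕ (¬¬(q → p) → r)) → ((q ∨ (q ∨ (s ∨ q))) ⊕ (r ⊕ (q ⊕ q)))) = 1, so the formula = 0.
Row p=0, q=0, r=0, s=1: (s ⊕ (¬¬(q → p) → r)) = 1, ((q ∨ (q ∨ (s ∨ q))) ⊕ (r ⊕ (q ⊕ q))) = 1, ((s ⊕ (¬¬(q → p) → r)) → ((q ∨ (q ∨ (s ∨ q))) ⊕ (r ⊕ (q ⊕ q)))) = 1, so the formula = 0.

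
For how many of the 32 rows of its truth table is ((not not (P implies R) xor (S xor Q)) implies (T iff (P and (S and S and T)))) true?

26

P | Q | R | S | T | φ
- | - | - | - | - | -
1 | 1 | 1 | 1 | 1 | 1
1 | 1 | 1 | 1 | 0 | 1
1 | 1 | 1 | 0 | 1 | 1
1 | 1 | 1 | 0 | 0 | 1
1 | 1 | 0 | 1 | 1 | 1
1 | 1 | 0 | 1 | 0 | 1
1 | 1 | 0 | 0 | 1 | 0
1 | 1 | 0 | 0 | 0 | 1
1 | 0 | 1 | 1 | 1 | 1
1 | 0 | 1 | 1 | 0 | 1
1 | 0 | 1 | 0 | 1 | 0
1 | 0 | 1 | 0 | 0 | 1
1 | 0 | 0 | 1 | 1 | 1
1 | 0 | 0 | 1 | 0 | 1
1 | 0 | 0 | 0 | 1 | 1
1 | 0 | 0 | 0 | 0 | 1
0 | 1 | 1 | 1 | 1 | 0
0 | 1 | 1 | 1 | 0 | 1
0 | 1 | 1 | 0 | 1 | 1
0 | 1 | 1 | 0 | 0 | 1
0 | 1 | 0 | 1 | 1 | 0
0 | 1 | 0 | 1 | 0 | 1
0 | 1 | 0 | 0 | 1 | 1
0 | 1 | 0 | 0 | 0 | 1
0 | 0 | 1 | 1 | 1 | 1
0 | 0 | 1 | 1 | 0 | 1
0 | 0 | 1 | 0 | 1 | 0
0 | 0 | 1 | 0 | 0 | 1
0 | 0 | 0 | 1 | 1 | 1
0 | 0 | 0 | 1 | 0 | 1
0 | 0 | 0 | 0 | 1 | 0
0 | 0 | 0 | 0 | 0 | 1
The formula is true on 26 of the 32 rows.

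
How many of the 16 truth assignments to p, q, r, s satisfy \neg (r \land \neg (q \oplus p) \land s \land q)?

p  q  r  s  |  φ
0  0  0  0  |  1
0  0  0  1  |  1
0  0  1  0  |  1
0  0  1  1  |  1
0  1  0  0  |  1
0  1  0  1  |  1
0  1  1  0  |  1
0  1  1  1  |  1
1  0  0  0  |  1
1  0  0  1  |  1
1  0  1  0  |  1
1  0  1  1  |  1
1  1  0  0  |  1
1  1  0  1  |  1
1  1  1  0  |  1
1  1  1  1  |  0
The formula is true on 15 of the 16 rows.

15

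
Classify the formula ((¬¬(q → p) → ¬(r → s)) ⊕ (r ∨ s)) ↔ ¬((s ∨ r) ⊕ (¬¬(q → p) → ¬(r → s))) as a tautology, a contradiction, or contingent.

contradiction

p | q | r | s || φ
T | T | T | T || F
T | T | T | F || F
T | T | F | T || F
T | T | F | F || F
T | F | T | T || F
T | F | T | F || F
T | F | F | T || F
T | F | F | F || F
F | T | T | T || F
F | T | T | F || F
F | T | F | T || F
F | T | F | F || F
F | F | T | T || F
F | F | T | F || F
F | F | F | T || F
F | F | F | F || F
Every row is F, so the formula is a contradiction.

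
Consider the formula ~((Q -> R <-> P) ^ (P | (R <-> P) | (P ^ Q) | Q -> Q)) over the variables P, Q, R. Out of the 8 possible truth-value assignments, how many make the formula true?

P  Q  R  |  φ
T  T  T  |  T
T  T  F  |  F
T  F  T  |  F
T  F  F  |  F
F  T  T  |  F
F  T  F  |  T
F  F  T  |  F
F  F  F  |  T
The formula is true on 3 of the 8 rows.

3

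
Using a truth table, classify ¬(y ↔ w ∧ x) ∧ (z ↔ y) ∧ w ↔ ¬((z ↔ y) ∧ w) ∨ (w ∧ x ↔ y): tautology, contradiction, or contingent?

x | y | z | w || (w ∧ x) | (y ↔ (w ∧ x)) | ¬(y ↔ (w ∧ x)) | (z ↔ y) | ((z ↔ y) ∧ w) | ¬((z ↔ y) ∧ w) | ((w ∧ x) ↔ y) | φ
T | T | T | T ||    T    |       T       |       F        |    T    |       T       |       F        |       T       | F
T | T | T | F ||    F    |       F       |       T        |    T    |       F       |       T        |       F       | F
T | T | F | T ||    T    |       T       |       F        |    F    |       F       |       T        |       T       | F
T | T | F | F ||    F    |       F       |       T        |    F    |       F       |       T        |       F       | F
T | F | T | T ||    T    |       F       |       T        |    F    |       F       |       T        |       F       | F
T | F | T | F ||    F    |       T       |       F        |    F    |       F       |       T        |       T       | F
T | F | F | T ||    T    |       F       |       T        |    T    |       T       |       F        |       F       | F
T | F | F | F ||    F    |       T       |       F        |    T    |       F       |       T        |       T       | F
F | T | T | T ||    F    |       F       |       T        |    T    |       T       |       F        |       F       | F
F | T | T | F ||    F    |       F       |       T        |    T    |       F       |       T        |       F       | F
F | T | F | T ||    F    |       F       |       T        |    F    |       F       |       T        |       F       | F
F | T | F | F ||    F    |       F       |       T        |    F    |       F       |       T        |       F       | F
F | F | T | T ||    F    |       T       |       F        |    F    |       F       |       T        |       T       | F
F | F | T | F ||    F    |       T       |       F        |    F    |       F       |       T        |       T       | F
F | F | F | T ||    F    |       T       |       F        |    T    |       T       |       F        |       T       | F
F | F | F | F ||    F    |       T       |       F        |    T    |       F       |       T        |       T       | F
Every row is F, so the formula is a contradiction.

contradiction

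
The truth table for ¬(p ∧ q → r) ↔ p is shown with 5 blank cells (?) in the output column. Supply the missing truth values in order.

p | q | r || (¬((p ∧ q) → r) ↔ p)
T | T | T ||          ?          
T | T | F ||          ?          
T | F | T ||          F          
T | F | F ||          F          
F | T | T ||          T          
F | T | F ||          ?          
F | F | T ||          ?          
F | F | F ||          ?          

Row p=T, q=T, r=T: ¬(p ∧ q → r) = F, so (¬((p ∧ q) → r) ↔ p) = F.
Row p=T, q=T, r=F: ¬(p ∧ q → r) = T, so (¬((p ∧ q) → r) ↔ p) = T.
Row p=F, q=T, r=F: ¬(p ∧ q → r) = F, so (¬((p ∧ q) → r) ↔ p) = T.
Row p=F, q=F, r=T: ¬(p ∧ q → r) = F, so (¬((p ∧ q) → r) ↔ p) = T.
Row p=F, q=F, r=F: ¬(p ∧ q → r) = F, so (¬((p ∧ q) → r) ↔ p) = T.

F, T, T, T, T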